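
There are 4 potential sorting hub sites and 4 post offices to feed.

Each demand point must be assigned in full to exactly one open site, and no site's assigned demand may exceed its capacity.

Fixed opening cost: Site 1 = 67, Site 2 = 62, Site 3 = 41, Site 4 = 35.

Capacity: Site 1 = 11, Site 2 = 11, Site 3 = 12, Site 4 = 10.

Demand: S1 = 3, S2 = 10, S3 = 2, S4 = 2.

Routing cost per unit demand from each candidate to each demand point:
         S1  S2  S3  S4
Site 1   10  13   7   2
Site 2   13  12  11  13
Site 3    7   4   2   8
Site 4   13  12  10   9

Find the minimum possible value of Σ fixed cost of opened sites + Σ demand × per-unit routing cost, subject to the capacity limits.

177

Open {Site 3, Site 4}; cheapest assignment that respects the capacities:
  Site 3 (cap 12, load 12): S2, S3 — cost 10×4 + 2×2 = 44
  Site 4 (cap 10, load 5): S1, S4 — cost 3×13 + 2×9 = 57
  Shipping 101, fixed 76 → total 177.
  Any other capacity-feasible assignment to {Site 3, Site 4} ships for at least 101.
Compare {Site 1, Site 3}: its best feasible assignment gives total 186.
Compare {Site 2, Site 3}: its best feasible assignment gives total 212.
Every other set of open sites that can feasibly serve all demand totals ≥ 186 even under its best assignment. Minimum: 177.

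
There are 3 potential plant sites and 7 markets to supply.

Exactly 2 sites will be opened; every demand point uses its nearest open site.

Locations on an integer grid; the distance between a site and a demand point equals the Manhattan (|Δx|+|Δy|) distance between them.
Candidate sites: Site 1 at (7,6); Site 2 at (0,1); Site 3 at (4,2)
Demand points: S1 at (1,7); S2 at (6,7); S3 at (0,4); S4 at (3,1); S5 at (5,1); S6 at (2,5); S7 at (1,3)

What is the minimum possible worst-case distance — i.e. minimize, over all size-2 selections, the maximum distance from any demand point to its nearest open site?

7

Open {Site 1, Site 2}.
  Farthest demand point is S1 at distance 7 (to Site 1); all others are ≤ 7.
With {Site 1, Site 3} the worst case is 7.
With {Site 2, Site 3} the worst case is 7.
No size-2 selection achieves below 7.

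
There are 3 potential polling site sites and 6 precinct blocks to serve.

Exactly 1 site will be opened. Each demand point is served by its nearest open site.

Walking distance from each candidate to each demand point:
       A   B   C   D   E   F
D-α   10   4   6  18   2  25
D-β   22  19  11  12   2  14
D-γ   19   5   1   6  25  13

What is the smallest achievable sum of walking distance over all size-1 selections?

65

Open {D-α}.
  A→D-α 10, B→D-α 4, C→D-α 6, D→D-α 18, E→D-α 2, F→D-α 25  ⇒ total 65.
Compare {D-γ}: total 69.
Compare {D-β}: total 80.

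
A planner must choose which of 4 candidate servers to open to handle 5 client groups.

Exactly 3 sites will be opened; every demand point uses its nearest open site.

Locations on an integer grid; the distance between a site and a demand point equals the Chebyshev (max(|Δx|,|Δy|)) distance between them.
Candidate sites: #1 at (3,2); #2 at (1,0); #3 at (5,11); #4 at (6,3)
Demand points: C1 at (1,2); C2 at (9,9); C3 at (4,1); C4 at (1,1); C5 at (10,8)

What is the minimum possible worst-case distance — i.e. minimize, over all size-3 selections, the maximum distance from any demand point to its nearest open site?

Open {#1, #2, #3}.
  Farthest demand point is C5 at distance 5 (to #3); all others are ≤ 5.
With {#1, #3, #4} the worst case is 5.
With {#2, #3, #4} the worst case is 5.
No size-3 selection achieves below 5.

5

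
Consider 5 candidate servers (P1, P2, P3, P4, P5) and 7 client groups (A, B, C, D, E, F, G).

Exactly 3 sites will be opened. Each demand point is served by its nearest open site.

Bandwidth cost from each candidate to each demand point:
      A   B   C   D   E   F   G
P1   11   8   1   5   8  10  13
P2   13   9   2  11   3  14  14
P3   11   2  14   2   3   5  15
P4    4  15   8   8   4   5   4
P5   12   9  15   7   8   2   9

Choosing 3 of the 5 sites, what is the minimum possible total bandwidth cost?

Open {P1, P3, P4}.
  A→P4 4, B→P3 2, C→P1 1, D→P3 2, E→P3 3, F→P3 5, G→P4 4  ⇒ total 21.
Compare {P2, P3, P4}: total 22.
Compare {P3, P4, P5}: total 25.
No size-3 selection does better; minimum is 21.

21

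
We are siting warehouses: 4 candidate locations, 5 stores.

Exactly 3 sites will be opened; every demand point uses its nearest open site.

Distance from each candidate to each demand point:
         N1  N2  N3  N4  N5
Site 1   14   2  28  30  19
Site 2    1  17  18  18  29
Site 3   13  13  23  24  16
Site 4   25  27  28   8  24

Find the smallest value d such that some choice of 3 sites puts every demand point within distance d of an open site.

Open {Site 1, Site 2, Site 3}.
  Farthest demand point is N3 at distance 18 (to Site 2); all others are ≤ 18.
With {Site 2, Site 3, Site 4} the worst case is 18.
With {Site 1, Site 2, Site 4} the worst case is 19.
No size-3 selection achieves below 18.

18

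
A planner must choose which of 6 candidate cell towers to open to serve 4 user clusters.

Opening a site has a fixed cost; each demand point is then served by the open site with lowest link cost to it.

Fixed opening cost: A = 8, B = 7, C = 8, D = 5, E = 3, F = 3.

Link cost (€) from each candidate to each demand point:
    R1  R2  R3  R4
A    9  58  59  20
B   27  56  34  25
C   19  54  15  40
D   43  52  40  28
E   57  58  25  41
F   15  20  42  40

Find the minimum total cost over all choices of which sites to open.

83

Open {A, C, F}: assign each demand point to its cheapest open site.
  R1→A 9, R2→F 20, R3→C 15, R4→A 20
  link cost 64, fixed 19 → total 83.
Compare {A, C, E, F}: link cost 64 + fixed 22 = 86.
Compare {A, E, F}: link cost 74 + fixed 14 = 88.
Compare {A, C, D, F}: link cost 64 + fixed 24 = 88.
All other subsets cost ≥ 86. Minimum total cost: 83.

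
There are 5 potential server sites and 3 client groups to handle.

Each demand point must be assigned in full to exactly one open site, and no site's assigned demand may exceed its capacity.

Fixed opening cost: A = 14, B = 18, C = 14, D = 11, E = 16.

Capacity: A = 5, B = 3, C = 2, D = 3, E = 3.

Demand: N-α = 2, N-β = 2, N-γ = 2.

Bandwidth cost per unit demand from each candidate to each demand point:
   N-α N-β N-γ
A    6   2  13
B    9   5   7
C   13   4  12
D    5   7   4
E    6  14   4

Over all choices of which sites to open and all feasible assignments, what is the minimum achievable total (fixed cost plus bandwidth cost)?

49

Open {A, D}; cheapest assignment that respects the capacities:
  A (cap 5, load 4): N-α, N-β — cost 2×6 + 2×2 = 16
  D (cap 3, load 2): N-γ — cost 2×4 = 8
  Shipping 24, fixed 25 → total 49.
  Any other capacity-feasible assignment to {A, D} ships for at least 24.
Compare {A, E}: its best feasible assignment gives total 54.
Compare {A, B}: its best feasible assignment gives total 62.
Every other set of open sites that can feasibly serve all demand totals ≥ 54 even under its best assignment. Minimum: 49.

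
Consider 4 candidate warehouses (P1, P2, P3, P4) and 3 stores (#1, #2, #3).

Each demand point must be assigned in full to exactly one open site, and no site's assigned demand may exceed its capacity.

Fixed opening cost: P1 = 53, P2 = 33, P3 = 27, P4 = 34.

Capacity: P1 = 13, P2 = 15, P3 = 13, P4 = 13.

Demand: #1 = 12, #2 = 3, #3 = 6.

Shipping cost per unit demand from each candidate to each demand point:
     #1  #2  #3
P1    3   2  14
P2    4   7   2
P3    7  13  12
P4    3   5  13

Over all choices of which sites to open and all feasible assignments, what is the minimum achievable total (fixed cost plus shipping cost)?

Open {P2, P4}; cheapest assignment that respects the capacities:
  P2 (cap 15, load 9): #2, #3 — cost 3×7 + 6×2 = 33
  P4 (cap 13, load 12): #1 — cost 12×3 = 36
  Shipping 69, fixed 67 → total 136.
  Any other capacity-feasible assignment to {P2, P4} ships for at least 69.
Compare {P1, P2}: its best feasible assignment gives total 155.
Compare {P2, P3, P4}: its best feasible assignment gives total 163.
Every other set of open sites that can feasibly serve all demand totals ≥ 155 even under its best assignment. Minimum: 136.

136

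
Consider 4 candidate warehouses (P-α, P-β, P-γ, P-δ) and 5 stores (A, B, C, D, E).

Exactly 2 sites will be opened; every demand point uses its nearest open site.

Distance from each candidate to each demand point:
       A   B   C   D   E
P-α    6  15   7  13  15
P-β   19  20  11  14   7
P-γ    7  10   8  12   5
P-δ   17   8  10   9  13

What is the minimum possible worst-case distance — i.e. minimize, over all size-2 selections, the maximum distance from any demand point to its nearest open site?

9

Open {P-γ, P-δ}.
  Farthest demand point is D at distance 9 (to P-δ); all others are ≤ 9.
With {P-α, P-γ} the worst case is 12.
With {P-β, P-γ} the worst case is 12.
No size-2 selection achieves below 9.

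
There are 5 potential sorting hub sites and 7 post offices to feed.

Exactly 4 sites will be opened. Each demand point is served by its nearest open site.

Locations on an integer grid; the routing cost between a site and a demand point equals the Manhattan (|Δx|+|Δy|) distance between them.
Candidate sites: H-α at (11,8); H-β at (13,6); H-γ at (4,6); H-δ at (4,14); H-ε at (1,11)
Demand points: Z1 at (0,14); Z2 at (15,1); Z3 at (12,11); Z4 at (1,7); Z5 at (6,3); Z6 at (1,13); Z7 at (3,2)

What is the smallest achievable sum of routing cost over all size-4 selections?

31

Open {H-α, H-β, H-γ, H-ε}.
  Z1→H-ε 4, Z2→H-β 7, Z3→H-α 4, Z4→H-γ 4, Z5→H-γ 5, Z6→H-ε 2, Z7→H-γ 5  ⇒ total 31.
Compare {H-α, H-β, H-γ, H-δ}: total 33.
Compare {H-β, H-γ, H-δ, H-ε}: total 33.
No size-4 selection does better; minimum is 31.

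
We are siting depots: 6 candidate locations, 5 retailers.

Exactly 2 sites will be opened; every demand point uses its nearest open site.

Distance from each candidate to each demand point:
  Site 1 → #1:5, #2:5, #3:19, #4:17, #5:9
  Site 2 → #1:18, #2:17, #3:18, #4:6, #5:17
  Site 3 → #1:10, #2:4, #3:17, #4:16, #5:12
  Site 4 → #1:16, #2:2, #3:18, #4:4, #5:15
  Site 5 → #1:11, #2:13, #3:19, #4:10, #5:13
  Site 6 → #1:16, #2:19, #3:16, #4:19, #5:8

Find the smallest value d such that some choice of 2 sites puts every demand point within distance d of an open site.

16

Open {Site 3, Site 6}.
  Farthest demand point is #3 at distance 16 (to Site 6); all others are ≤ 16.
With {Site 4, Site 6} the worst case is 16.
With {Site 5, Site 6} the worst case is 16.
No size-2 selection achieves below 16.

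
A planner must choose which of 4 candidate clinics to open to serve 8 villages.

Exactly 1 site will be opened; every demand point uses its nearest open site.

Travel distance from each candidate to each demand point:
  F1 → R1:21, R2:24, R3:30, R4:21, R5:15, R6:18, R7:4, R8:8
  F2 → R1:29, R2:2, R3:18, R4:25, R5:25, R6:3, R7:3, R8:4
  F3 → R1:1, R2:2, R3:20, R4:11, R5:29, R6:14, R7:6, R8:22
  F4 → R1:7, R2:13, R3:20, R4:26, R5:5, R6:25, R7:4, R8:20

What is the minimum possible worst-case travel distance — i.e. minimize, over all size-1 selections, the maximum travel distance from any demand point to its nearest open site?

26

Open {F4}.
  Farthest demand point is R4 at travel distance 26 (to F4); all others are ≤ 26.
With {F2} the worst case is 29.
With {F3} the worst case is 29.
No size-1 selection achieves below 26.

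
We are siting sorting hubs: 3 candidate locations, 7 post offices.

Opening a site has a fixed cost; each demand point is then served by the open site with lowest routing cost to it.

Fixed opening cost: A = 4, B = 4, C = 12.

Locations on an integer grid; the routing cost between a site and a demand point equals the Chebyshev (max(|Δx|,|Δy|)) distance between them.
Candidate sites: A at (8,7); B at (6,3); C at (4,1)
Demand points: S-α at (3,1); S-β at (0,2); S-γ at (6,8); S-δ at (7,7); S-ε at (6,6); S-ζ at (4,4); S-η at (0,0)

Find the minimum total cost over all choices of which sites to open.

30

Open {A, B}: assign each demand point to its cheapest open site.
  S-α→B 3, S-β→B 6, S-γ→A 2, S-δ→A 1, S-ε→A 2, S-ζ→B 2, S-η→B 6
  routing cost 22, fixed 8 → total 30.
Compare {B}: routing cost 29 + fixed 4 = 33.
Compare {A, C}: routing cost 17 + fixed 16 = 33.
Compare {A}: routing cost 31 + fixed 4 = 35.
All other subsets cost ≥ 33. Minimum total cost: 30.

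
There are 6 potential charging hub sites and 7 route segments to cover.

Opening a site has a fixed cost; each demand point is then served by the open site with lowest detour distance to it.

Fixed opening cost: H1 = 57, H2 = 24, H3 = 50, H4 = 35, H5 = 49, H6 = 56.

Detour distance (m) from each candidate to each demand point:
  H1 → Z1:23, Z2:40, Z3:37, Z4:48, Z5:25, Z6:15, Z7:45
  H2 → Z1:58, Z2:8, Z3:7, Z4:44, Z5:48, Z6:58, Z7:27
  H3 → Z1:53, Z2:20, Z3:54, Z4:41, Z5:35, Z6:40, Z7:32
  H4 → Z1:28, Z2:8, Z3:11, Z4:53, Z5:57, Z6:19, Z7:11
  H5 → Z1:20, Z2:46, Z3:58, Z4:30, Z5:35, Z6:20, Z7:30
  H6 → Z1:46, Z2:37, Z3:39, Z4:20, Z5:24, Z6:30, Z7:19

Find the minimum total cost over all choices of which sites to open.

212

Open {H4, H6}: assign each demand point to its cheapest open site.
  Z1→H4 28, Z2→H4 8, Z3→H4 11, Z4→H6 20, Z5→H6 24, Z6→H4 19, Z7→H4 11
  detour distance 121, fixed 91 → total 212.
Compare {H4, H5}: detour distance 134 + fixed 84 = 218.
Compare {H2, H5}: detour distance 147 + fixed 73 = 220.
Compare {H4}: detour distance 187 + fixed 35 = 222.
All other subsets cost ≥ 218. Minimum total cost: 212.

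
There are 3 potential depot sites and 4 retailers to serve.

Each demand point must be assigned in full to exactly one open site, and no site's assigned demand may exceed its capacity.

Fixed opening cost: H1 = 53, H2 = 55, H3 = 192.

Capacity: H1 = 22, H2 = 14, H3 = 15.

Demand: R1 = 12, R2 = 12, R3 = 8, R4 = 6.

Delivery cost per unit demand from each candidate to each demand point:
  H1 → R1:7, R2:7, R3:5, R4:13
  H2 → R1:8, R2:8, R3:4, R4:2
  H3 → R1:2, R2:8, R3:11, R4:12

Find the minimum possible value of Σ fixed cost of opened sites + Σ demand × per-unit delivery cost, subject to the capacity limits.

452

Open {H1, H2, H3}; cheapest assignment that respects the capacities:
  H1 (cap 22, load 12): R2 — cost 12×7 = 84
  H2 (cap 14, load 14): R3, R4 — cost 8×4 + 6×2 = 44
  H3 (cap 15, load 12): R1 — cost 12×2 = 24
  Shipping 152, fixed 300 → total 452.
  Any other capacity-feasible assignment to {H1, H2, H3} ships for at least 152.
Total demand is 38 and no other set of sites has combined capacity ≥ 38, so {H1, H2, H3} is the only feasible choice of open sites. Minimum: 452.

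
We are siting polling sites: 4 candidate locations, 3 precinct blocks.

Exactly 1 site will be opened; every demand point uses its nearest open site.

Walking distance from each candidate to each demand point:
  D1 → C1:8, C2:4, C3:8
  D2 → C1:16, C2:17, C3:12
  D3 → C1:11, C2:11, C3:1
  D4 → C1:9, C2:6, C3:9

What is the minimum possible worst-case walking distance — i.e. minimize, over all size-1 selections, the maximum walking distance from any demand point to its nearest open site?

8

Open {D1}.
  Farthest demand point is C1 at walking distance 8 (to D1); all others are ≤ 8.
With {D4} the worst case is 9.
With {D3} the worst case is 11.
No size-1 selection achieves below 8.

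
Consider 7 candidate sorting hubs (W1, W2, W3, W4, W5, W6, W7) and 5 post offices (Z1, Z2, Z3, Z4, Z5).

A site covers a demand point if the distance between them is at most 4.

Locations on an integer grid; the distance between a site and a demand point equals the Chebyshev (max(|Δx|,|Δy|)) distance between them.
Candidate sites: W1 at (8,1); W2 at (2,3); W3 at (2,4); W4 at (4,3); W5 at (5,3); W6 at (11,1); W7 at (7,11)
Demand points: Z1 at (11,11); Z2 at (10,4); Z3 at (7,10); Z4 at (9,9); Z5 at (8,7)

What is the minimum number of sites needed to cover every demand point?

2

Coverage sets (demand points within 4 of each site):
  W1: {Z2}
  W2: {}
  W3: {}
  W4: {Z5}
  W5: {Z5}
  W6: {Z2}
  W7: {Z1, Z3, Z4, Z5}
No single site covers all 5 demand points.
But {W1, W7} covers everything, so the minimum is 2.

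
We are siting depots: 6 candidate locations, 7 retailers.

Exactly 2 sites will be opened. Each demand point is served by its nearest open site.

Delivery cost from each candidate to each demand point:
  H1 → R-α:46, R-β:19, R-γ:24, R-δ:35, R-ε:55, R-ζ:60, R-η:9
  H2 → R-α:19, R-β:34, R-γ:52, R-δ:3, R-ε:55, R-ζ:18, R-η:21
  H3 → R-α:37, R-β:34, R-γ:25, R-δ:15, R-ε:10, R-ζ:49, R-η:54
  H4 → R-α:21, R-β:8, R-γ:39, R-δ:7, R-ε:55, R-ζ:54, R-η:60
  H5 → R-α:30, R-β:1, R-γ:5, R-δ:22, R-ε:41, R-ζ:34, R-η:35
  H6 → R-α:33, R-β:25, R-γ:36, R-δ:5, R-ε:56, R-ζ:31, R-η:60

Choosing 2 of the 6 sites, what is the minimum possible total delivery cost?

Open {H2, H5}.
  R-α→H2 19, R-β→H5 1, R-γ→H5 5, R-δ→H2 3, R-ε→H5 41, R-ζ→H2 18, R-η→H2 21  ⇒ total 108.
Compare {H2, H3}: total 130.
Compare {H3, H5}: total 130.
No size-2 selection does better; minimum is 108.

108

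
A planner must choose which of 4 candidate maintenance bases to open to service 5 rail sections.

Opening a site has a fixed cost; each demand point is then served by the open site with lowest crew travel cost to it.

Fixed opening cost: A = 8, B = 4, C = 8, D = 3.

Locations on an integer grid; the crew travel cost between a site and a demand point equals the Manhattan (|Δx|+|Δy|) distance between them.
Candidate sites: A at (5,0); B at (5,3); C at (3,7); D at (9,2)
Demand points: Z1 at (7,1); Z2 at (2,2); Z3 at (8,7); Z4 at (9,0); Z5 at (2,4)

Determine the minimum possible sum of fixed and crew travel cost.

26

Open {B, D}: assign each demand point to its cheapest open site.
  Z1→D 3, Z2→B 4, Z3→D 6, Z4→D 2, Z5→B 4
  crew travel cost 19, fixed 7 → total 26.
Compare {B}: crew travel cost 26 + fixed 4 = 30.
Compare {D}: crew travel cost 27 + fixed 3 = 30.
Compare {C, D}: crew travel cost 20 + fixed 11 = 31.
All other subsets cost ≥ 30. Minimum total cost: 26.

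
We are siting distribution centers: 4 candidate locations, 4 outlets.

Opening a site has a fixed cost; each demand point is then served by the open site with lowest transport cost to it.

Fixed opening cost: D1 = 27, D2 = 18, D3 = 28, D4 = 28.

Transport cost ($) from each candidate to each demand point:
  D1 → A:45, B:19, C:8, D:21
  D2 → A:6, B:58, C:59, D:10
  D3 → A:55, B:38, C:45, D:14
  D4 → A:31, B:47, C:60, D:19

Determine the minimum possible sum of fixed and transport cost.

Open {D1, D2}: assign each demand point to its cheapest open site.
  A→D2 6, B→D1 19, C→D1 8, D→D2 10
  transport cost 43, fixed 45 → total 88.
Compare {D1, D2, D3}: transport cost 43 + fixed 73 = 116.
Compare {D1, D2, D4}: transport cost 43 + fixed 73 = 116.
Compare {D1}: transport cost 93 + fixed 27 = 120.
All other subsets cost ≥ 116. Minimum total cost: 88.

88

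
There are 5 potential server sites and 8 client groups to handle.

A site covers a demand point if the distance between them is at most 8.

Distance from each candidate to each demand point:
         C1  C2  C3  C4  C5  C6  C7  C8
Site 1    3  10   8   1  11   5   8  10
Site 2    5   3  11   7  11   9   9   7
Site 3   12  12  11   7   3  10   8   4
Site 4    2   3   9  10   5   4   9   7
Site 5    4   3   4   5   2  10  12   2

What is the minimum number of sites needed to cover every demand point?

Coverage sets (demand points within 8 of each site):
  Site 1: {C1, C3, C4, C6, C7}
  Site 2: {C1, C2, C4, C8}
  Site 3: {C4, C5, C7, C8}
  Site 4: {C1, C2, C5, C6, C8}
  Site 5: {C1, C2, C3, C4, C5, C8}
No single site covers all 8 demand points.
But {Site 1, Site 4} covers everything, so the minimum is 2.

2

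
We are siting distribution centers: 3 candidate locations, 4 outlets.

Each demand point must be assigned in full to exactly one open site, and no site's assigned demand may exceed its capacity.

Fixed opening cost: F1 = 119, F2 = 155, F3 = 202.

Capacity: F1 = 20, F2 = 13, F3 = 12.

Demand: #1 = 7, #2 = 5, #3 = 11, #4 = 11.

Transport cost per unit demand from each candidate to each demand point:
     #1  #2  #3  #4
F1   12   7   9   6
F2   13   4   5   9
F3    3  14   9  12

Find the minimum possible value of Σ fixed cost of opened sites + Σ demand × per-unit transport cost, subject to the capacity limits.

653

Open {F1, F2, F3}; cheapest assignment that respects the capacities:
  F1 (cap 20, load 16): #2, #4 — cost 5×7 + 11×6 = 101
  F2 (cap 13, load 11): #3 — cost 11×5 = 55
  F3 (cap 12, load 7): #1 — cost 7×3 = 21
  Shipping 177, fixed 476 → total 653.
  Any other capacity-feasible assignment to {F1, F2, F3} ships for at least 177.
Total demand is 34 and no other set of sites has combined capacity ≥ 34, so {F1, F2, F3} is the only feasible choice of open sites. Minimum: 653.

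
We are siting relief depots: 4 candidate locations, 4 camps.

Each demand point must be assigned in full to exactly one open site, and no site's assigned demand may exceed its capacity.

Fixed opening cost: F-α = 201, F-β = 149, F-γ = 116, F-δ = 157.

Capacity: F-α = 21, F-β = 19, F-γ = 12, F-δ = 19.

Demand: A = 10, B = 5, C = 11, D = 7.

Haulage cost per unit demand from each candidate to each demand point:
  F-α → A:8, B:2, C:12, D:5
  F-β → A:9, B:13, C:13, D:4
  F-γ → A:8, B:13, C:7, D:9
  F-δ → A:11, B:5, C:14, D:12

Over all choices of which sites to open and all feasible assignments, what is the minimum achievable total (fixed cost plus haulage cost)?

603

Open {F-β, F-δ}; cheapest assignment that respects the capacities:
  F-β (cap 19, load 17): A, D — cost 10×9 + 7×4 = 118
  F-δ (cap 19, load 16): B, C — cost 5×5 + 11×14 = 179
  Shipping 297, fixed 306 → total 603.
  Any other capacity-feasible assignment to {F-β, F-δ} ships for at least 297.
Compare {F-α, F-β}: its best feasible assignment gives total 610.
Compare {F-β, F-γ, F-δ}: its best feasible assignment gives total 642.
Every other set of open sites that can feasibly serve all demand totals ≥ 610 even under its best assignment. Minimum: 603.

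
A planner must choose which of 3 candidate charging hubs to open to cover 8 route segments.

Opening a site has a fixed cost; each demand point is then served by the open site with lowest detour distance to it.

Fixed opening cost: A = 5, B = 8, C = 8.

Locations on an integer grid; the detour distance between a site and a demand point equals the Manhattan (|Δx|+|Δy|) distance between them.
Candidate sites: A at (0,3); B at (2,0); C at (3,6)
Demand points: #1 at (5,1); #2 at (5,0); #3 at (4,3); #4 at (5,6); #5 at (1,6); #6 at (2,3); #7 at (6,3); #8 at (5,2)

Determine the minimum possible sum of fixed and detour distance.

Open {B, C}: assign each demand point to its cheapest open site.
  #1→B 4, #2→B 3, #3→C 4, #4→C 2, #5→C 2, #6→B 3, #7→C 6, #8→B 5
  detour distance 29, fixed 16 → total 45.
Compare {C}: detour distance 39 + fixed 8 = 47.
Compare {A, B}: detour distance 36 + fixed 13 = 49.
Compare {A, B, C}: detour distance 28 + fixed 21 = 49.
All other subsets cost ≥ 47. Minimum total cost: 45.

45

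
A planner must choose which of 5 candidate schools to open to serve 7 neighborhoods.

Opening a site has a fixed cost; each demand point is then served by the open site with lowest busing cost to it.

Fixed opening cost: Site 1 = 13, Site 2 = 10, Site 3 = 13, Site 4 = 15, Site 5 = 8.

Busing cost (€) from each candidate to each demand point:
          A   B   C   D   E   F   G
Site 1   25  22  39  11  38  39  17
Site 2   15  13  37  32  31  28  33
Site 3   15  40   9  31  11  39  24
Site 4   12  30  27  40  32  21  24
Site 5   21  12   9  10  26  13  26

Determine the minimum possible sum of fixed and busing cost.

Open {Site 3, Site 5}: assign each demand point to its cheapest open site.
  A→Site 3 15, B→Site 5 12, C→Site 3 9, D→Site 5 10, E→Site 3 11, F→Site 5 13, G→Site 3 24
  busing cost 94, fixed 21 → total 115.
Compare {Site 1, Site 3, Site 5}: busing cost 87 + fixed 34 = 121.
Compare {Site 5}: busing cost 117 + fixed 8 = 125.
Compare {Site 2, Site 3, Site 5}: busing cost 94 + fixed 31 = 125.
All other subsets cost ≥ 121. Minimum total cost: 115.

115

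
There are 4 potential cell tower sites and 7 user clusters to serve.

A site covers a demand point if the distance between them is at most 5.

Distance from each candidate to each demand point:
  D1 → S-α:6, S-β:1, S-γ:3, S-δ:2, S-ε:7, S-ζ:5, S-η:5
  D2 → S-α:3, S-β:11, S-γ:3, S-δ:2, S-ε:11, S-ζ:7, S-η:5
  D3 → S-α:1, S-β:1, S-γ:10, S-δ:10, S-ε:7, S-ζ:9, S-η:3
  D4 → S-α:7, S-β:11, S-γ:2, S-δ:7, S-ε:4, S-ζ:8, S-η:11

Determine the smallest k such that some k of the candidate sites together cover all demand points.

3

Coverage sets (demand points within 5 of each site):
  D1: {S-β, S-γ, S-δ, S-ζ, S-η}
  D2: {S-α, S-γ, S-δ, S-η}
  D3: {S-α, S-β, S-η}
  D4: {S-γ, S-ε}
No 2 sites suffice: every size-2 union leaves at least one demand point uncovered.
But {D1, D2, D4} covers everything, so the minimum is 3.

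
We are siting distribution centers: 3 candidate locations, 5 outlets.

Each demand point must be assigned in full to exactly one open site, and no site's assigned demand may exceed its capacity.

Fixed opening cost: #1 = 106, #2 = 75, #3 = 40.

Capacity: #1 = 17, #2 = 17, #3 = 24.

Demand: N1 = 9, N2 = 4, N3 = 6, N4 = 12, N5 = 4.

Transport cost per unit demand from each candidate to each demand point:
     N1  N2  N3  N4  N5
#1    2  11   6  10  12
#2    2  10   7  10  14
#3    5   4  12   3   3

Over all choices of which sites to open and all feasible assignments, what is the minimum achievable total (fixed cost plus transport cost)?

Open {#2, #3}; cheapest assignment that respects the capacities:
  #2 (cap 17, load 15): N1, N3 — cost 9×2 + 6×7 = 60
  #3 (cap 24, load 20): N2, N4, N5 — cost 4×4 + 12×3 + 4×3 = 64
  Shipping 124, fixed 115 → total 239.
  Any other capacity-feasible assignment to {#2, #3} ships for at least 124.
Compare {#1, #3}: its best feasible assignment gives total 264.
Compare {#1, #2, #3}: its best feasible assignment gives total 339.
Every other set of open sites that can feasibly serve all demand totals ≥ 264 even under its best assignment. Minimum: 239.

239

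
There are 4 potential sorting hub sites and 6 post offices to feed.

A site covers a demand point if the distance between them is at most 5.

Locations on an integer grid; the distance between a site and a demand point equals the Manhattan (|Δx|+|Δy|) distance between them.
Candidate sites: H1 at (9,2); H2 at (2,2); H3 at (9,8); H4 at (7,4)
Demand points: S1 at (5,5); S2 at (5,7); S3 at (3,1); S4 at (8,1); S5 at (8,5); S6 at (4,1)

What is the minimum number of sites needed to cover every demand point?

2

Coverage sets (demand points within 5 of each site):
  H1: {S4, S5}
  H2: {S3, S6}
  H3: {S2, S5}
  H4: {S1, S2, S4, S5}
No single site covers all 6 demand points.
But {H2, H4} covers everything, so the minimum is 2.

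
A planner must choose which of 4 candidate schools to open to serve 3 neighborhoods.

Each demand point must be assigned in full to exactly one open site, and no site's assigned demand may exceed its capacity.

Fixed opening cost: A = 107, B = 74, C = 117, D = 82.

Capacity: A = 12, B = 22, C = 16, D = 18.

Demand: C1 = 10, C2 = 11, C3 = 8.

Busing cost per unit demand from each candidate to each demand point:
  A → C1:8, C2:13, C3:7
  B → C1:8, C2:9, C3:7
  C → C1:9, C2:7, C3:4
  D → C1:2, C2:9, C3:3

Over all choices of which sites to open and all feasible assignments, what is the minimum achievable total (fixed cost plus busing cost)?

Open {B, D}; cheapest assignment that respects the capacities:
  B (cap 22, load 11): C2 — cost 11×9 = 99
  D (cap 18, load 18): C1, C3 — cost 10×2 + 8×3 = 44
  Shipping 143, fixed 156 → total 299.
  Any other capacity-feasible assignment to {B, D} ships for at least 143.
Compare {C, D}: its best feasible assignment gives total 320.
Compare {A, D}: its best feasible assignment gives total 376.
Every other set of open sites that can feasibly serve all demand totals ≥ 320 even under its best assignment. Minimum: 299.

299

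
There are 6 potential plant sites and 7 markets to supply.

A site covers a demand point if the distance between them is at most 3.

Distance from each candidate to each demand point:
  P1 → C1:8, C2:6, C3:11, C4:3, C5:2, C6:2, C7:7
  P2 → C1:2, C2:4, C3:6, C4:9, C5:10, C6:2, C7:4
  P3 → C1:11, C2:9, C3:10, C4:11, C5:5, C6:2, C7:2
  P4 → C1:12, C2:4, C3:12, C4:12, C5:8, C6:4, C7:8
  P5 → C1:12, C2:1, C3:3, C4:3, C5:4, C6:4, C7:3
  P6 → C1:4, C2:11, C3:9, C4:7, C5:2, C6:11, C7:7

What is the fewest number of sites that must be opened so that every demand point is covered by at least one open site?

3

Coverage sets (demand points within 3 of each site):
  P1: {C4, C5, C6}
  P2: {C1, C6}
  P3: {C6, C7}
  P4: {}
  P5: {C2, C3, C4, C7}
  P6: {C5}
No 2 sites suffice: every size-2 union leaves at least one demand point uncovered.
But {P1, P2, P5} covers everything, so the minimum is 3.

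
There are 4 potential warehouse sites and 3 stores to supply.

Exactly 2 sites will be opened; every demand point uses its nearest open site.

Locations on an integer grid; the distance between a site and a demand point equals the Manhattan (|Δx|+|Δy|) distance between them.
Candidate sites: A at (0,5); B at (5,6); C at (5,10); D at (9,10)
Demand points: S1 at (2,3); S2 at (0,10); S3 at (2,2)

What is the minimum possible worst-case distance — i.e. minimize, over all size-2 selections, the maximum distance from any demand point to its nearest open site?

5

Open {A, B}.
  Farthest demand point is S2 at distance 5 (to A); all others are ≤ 5.
With {A, C} the worst case is 5.
With {A, D} the worst case is 5.
No size-2 selection achieves below 5.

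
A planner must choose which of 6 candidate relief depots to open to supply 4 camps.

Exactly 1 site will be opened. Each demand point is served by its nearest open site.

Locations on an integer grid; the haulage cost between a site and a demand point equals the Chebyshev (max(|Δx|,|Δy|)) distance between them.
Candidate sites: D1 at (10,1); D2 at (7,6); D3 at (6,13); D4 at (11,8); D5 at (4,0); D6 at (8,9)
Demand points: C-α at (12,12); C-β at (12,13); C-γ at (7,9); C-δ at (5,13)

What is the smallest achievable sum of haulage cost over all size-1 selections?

13

Open {D6}.
  C-α→D6 4, C-β→D6 4, C-γ→D6 1, C-δ→D6 4  ⇒ total 13.
Compare {D3}: total 17.
Compare {D4}: total 19.
No size-1 selection does better; minimum is 13.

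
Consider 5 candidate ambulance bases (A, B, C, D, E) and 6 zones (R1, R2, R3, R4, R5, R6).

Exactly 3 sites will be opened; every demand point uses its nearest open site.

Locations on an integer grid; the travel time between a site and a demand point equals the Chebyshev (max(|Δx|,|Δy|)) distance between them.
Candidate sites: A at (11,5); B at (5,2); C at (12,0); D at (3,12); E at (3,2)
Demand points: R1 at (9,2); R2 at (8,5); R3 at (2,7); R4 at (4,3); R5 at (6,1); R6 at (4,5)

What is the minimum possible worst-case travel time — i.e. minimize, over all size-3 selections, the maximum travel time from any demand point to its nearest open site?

Open {A, B, C}.
  Farthest demand point is R3 at travel time 5 (to B); all others are ≤ 5.
With {A, B, D} the worst case is 5.
With {A, B, E} the worst case is 5.
No size-3 selection achieves below 5.

5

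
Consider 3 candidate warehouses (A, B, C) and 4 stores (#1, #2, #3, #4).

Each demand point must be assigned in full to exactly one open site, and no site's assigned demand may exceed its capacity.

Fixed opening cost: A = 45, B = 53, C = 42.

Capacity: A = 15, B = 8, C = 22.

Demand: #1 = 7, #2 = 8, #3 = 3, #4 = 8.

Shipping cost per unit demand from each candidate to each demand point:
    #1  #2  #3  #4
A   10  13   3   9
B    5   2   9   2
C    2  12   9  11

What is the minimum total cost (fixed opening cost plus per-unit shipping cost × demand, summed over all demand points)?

240

Open {B, C}; cheapest assignment that respects the capacities:
  B (cap 8, load 8): #2 — cost 8×2 = 16
  C (cap 22, load 18): #1, #3, #4 — cost 7×2 + 3×9 + 8×11 = 129
  Shipping 145, fixed 95 → total 240.
  Any other capacity-feasible assignment to {B, C} ships for at least 145.
Compare {A, B, C}: its best feasible assignment gives total 251.
Compare {A, C}: its best feasible assignment gives total 278.
Every other set of open sites that can feasibly serve all demand totals ≥ 251 even under its best assignment. Minimum: 240.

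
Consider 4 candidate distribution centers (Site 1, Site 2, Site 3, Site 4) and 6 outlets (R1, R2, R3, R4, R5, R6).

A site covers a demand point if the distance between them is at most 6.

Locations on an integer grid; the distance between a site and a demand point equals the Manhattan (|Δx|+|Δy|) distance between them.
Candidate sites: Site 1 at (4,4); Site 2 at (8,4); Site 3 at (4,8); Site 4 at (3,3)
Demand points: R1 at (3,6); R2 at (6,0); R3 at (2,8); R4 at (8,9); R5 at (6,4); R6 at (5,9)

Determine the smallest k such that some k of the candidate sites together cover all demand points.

2

Coverage sets (demand points within 6 of each site):
  Site 1: {R1, R2, R3, R5, R6}
  Site 2: {R2, R4, R5}
  Site 3: {R1, R3, R4, R5, R6}
  Site 4: {R1, R2, R3, R5}
No single site covers all 6 demand points.
But {Site 1, Site 2} covers everything, so the minimum is 2.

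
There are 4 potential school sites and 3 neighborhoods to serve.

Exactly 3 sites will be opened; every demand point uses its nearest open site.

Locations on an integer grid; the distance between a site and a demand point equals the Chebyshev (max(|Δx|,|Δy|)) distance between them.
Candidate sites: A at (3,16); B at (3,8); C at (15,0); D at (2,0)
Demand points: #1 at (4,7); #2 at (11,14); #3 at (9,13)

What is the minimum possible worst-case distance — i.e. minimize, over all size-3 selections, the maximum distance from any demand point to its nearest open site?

Open {A, B, C}.
  Farthest demand point is #2 at distance 8 (to A); all others are ≤ 8.
With {A, B, D} the worst case is 8.
With {A, C, D} the worst case is 8.
No size-3 selection achieves below 8.

8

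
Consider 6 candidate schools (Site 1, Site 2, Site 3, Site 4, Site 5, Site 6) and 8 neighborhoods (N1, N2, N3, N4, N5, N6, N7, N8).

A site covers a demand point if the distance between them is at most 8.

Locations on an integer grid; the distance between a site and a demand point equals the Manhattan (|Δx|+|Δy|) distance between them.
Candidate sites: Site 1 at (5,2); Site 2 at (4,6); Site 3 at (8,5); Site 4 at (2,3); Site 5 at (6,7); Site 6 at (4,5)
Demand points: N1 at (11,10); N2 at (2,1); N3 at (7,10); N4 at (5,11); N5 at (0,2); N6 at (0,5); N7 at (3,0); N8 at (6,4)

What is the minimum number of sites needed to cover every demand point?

2

Coverage sets (demand points within 8 of each site):
  Site 1: {N2, N5, N6, N7, N8}
  Site 2: {N2, N3, N4, N5, N6, N7, N8}
  Site 3: {N1, N3, N6, N8}
  Site 4: {N2, N5, N6, N7, N8}
  Site 5: {N1, N3, N4, N6, N8}
  Site 6: {N2, N3, N4, N5, N6, N7, N8}
No single site covers all 8 demand points.
But {Site 1, Site 5} covers everything, so the minimum is 2.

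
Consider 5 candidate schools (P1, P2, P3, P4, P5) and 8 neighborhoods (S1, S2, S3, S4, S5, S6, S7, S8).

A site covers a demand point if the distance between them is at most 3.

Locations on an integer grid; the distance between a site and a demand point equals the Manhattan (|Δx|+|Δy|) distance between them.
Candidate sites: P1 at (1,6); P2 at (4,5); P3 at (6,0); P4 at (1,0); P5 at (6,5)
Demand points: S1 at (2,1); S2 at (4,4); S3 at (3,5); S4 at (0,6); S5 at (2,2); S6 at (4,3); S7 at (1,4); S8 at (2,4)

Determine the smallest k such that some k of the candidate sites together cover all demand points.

3

Coverage sets (demand points within 3 of each site):
  P1: {S3, S4, S7, S8}
  P2: {S2, S3, S6, S8}
  P3: {}
  P4: {S1, S5}
  P5: {S2, S3}
No 2 sites suffice: every size-2 union leaves at least one demand point uncovered.
But {P1, P2, P4} covers everything, so the minimum is 3.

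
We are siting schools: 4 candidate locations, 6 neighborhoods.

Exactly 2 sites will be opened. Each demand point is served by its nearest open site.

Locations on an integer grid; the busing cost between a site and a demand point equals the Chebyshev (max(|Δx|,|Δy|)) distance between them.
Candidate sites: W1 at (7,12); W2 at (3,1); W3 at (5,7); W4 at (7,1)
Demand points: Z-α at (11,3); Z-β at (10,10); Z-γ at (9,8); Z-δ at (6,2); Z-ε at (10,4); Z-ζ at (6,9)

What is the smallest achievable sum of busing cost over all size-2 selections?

Open {W1, W4}.
  Z-α→W4 4, Z-β→W1 3, Z-γ→W1 4, Z-δ→W4 1, Z-ε→W4 3, Z-ζ→W1 3  ⇒ total 18.
Compare {W3, W4}: total 19.
Compare {W1, W3}: total 25.
No size-2 selection does better; minimum is 18.

18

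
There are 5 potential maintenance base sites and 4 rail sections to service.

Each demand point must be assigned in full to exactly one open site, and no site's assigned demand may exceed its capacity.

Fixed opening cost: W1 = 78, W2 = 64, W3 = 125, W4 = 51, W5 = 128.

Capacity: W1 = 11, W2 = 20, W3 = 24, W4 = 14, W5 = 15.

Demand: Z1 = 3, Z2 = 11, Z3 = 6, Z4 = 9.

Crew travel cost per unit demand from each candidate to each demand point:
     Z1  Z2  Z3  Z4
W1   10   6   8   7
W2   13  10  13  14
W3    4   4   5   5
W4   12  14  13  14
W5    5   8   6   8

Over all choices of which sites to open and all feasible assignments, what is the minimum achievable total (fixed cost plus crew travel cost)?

Open {W1, W3}; cheapest assignment that respects the capacities:
  W1 (cap 11, load 6): Z3 — cost 6×8 = 48
  W3 (cap 24, load 23): Z1, Z2, Z4 — cost 3×4 + 11×4 + 9×5 = 101
  Shipping 149, fixed 203 → total 352.
  Any other capacity-feasible assignment to {W1, W3} ships for at least 149.
Compare {W3, W4}: its best feasible assignment gives total 355.
Compare {W2, W3}: its best feasible assignment gives total 368.
Every other set of open sites that can feasibly serve all demand totals ≥ 355 even under its best assignment. Minimum: 352.

352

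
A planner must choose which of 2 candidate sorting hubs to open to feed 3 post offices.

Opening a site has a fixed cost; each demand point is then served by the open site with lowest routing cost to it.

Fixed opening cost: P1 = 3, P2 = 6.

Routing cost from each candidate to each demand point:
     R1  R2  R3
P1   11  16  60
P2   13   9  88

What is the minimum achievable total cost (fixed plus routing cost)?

89

Open {P1, P2}: assign each demand point to its cheapest open site.
  R1→P1 11, R2→P2 9, R3→P1 60
  routing cost 80, fixed 9 → total 89.
Compare {P1}: routing cost 87 + fixed 3 = 90.
Compare {P2}: routing cost 110 + fixed 6 = 116.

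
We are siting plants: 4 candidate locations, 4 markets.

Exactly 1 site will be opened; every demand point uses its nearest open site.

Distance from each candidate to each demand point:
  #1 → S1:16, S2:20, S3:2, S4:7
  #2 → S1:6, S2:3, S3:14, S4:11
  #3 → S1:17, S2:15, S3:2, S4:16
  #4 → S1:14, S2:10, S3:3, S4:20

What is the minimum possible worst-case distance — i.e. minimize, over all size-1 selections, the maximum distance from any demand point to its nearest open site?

14

Open {#2}.
  Farthest demand point is S3 at distance 14 (to #2); all others are ≤ 14.
With {#3} the worst case is 17.
With {#1} the worst case is 20.
No size-1 selection achieves below 14.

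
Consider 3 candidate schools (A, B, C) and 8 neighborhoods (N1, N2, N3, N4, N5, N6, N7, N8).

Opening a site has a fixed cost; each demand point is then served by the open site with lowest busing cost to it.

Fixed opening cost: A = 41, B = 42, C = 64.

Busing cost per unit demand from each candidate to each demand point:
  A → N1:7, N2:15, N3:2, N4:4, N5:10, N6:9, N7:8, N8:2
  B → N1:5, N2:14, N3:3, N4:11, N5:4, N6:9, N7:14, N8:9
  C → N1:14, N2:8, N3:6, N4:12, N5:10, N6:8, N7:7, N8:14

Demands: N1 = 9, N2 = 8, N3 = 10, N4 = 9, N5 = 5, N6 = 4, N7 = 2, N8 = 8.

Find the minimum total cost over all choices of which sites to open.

384

Open {A, B}: assign each demand point to its cheapest open site.
  N1→B 9×5=45, N2→B 8×14=112, N3→A 10×2=20, N4→A 9×4=36, N5→B 5×4=20, N6→A 4×9=36, N7→A 2×8=16, N8→A 8×2=16
  busing cost 301, fixed 83 → total 384.
Compare {A, B, C}: busing cost 247 + fixed 147 = 394.
Compare {A}: busing cost 357 + fixed 41 = 398.
Compare {A, C}: busing cost 295 + fixed 105 = 400.
All other subsets cost ≥ 394. Minimum total cost: 384.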